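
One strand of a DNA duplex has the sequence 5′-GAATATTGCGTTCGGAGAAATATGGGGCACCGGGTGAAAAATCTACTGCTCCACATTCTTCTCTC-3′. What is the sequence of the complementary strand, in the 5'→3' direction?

The complement of GAATATTGCGTTCGGAGAAATATGGGGCACCGGGTGAAAAATCTACTGCTCCACATTCTTCTCTC is CTTATAACGCAAGCCTCTTTATACCCCGTGGCCCACTTTTTAGATGACGAGGTGTAAGAAGAGAG (A↔T, G↔C). DNA strands are antiparallel, so the complementary strand runs 3'→5'; reversing gives the 5'→3' form.

5'-GAGAGAAGAATGTGGAGCAGTAGATTTTTCACCCGGTGCCCCATATTTCTCCGAACGCAATATTC-3'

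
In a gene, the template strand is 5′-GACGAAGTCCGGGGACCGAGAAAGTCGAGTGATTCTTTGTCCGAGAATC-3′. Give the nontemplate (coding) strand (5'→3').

The coding strand is complementary and antiparallel to the template: take the complement (A↔T, G↔C) and reverse.

5'-GATTCTCGGACAAAGAATCACTCGACTTTCTCGGTCCCCGGACTTCGTC-3'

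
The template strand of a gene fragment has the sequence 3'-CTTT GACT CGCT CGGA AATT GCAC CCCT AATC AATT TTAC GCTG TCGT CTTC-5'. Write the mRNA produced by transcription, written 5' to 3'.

Reading the template 3'→5' as shown, RNA polymerase pairs each base (A→U, T→A, G↔C) to build mRNA 5'→3' directly.

5'-GAAACUGAGCGAGCCUUUAACGUGGGGAUUAGUUAAAAUGCGACAGCAGAAG-3'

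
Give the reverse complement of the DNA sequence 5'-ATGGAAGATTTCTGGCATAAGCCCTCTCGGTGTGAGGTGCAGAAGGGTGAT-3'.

Reading the sequence 3'→5' and pairing each base (A↔T, G↔C) gives the reverse complement directly.

5'-ATCACCCTTCTGCACCTCACACCGAGAGGGCTTATGCCAGAAATCTTCCAT-3'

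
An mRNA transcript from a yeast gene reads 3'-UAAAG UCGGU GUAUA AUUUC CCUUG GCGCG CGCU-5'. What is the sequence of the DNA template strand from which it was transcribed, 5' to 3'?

Written 5'→3' the mRNA is UCGCGCGCGGUUCCCUUUAAUAUGUGGCUGAAAU, so the coding DNA strand is TCGCGCGCGGTTCCCTTTAATATGTGGCTGAAAT. The template is its reverse complement.

5'-ATTTCAGCCACATATTAAAGGGAACCGCGCGCGA-3'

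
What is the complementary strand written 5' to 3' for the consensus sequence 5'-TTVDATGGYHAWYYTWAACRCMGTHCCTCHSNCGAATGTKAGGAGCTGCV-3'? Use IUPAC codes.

Standard pairs A↔T, G↔C; ambiguity codes pair R↔Y, M↔K, W↔W, S↔S, D↔H, V↔B, N↔N. Complement (AABHTACCRDTWRRAWTTGYGKCADGGAGDSNGCTTACAMTCCTCGACGB), then reverse for 5'→3'.

5'-BGCAGCTCCTMACATTCGNSDGAGGDACKGYGTTWARRWTDRCCATHBAA-3'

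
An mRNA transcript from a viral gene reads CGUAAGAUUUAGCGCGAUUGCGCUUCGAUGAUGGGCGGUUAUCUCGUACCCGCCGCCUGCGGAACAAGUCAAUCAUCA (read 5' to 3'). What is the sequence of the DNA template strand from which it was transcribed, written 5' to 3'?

5′-TGATGATTGACTTGTTCCGCAGGCGGCGGGTACGAGATAACCGCCCATCATCGAAGCGCAATCGCGCTAAATCTTACG-3′

Replace U with T to get the coding DNA strand: CGTAAGATTTAGCGCGATTGCGCTTCGATGATGGGCGGTTATCTCGTACCCGCCGCCTGCGGAACAAGTCAATCATCA. The template strand is its reverse complement (complement GCATTCTAAATCGCGCTAACGCGAAGCTACTACCCGCCAATAGAGCATGGGCGGCGGACGCCTTGTTCAGTTAGTAGT, then reverse).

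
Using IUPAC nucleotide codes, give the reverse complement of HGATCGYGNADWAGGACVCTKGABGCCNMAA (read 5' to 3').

5'-TTKNGGCVTCMAGBGTCCTWHTNCRCGATCD-3'

Standard pairs A↔T, G↔C; ambiguity codes pair Y↔R, M↔K, W↔W, B↔V, D↔H, N↔N. Complement (DCTAGCRCNTHWTCCTGBGAMCTVCGGNKTT), then reverse for 5'→3'.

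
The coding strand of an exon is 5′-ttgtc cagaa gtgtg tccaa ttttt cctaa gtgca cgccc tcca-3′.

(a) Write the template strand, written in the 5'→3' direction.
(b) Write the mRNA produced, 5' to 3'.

(a) 5'-TGGAGGGCGTGCACTTAGGAAAAATTGGACACACTTCTGGACAA-3'
(b) 5′-UUGUCCAGAAGUGUGUCCAAUUUUUCCUAAGUGCACGCCCUCCA-3′

(a) The template strand is the reverse complement of the coding strand: complement AACAGGTCTTCACACAGGTTAAAAAGGATTCACGTGCGGGAGGT, then reverse.
(b) mRNA matches the coding strand with T→U.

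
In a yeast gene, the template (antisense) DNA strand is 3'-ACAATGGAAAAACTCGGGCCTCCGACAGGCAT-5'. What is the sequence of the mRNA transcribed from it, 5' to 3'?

5'-UGUUACCUUUUUGAGCCCGGAGGCUGUCCGUA-3'

Reading the template 3'→5' as shown, RNA polymerase pairs each base (A→U, T→A, G↔C) to build mRNA 5'→3' directly.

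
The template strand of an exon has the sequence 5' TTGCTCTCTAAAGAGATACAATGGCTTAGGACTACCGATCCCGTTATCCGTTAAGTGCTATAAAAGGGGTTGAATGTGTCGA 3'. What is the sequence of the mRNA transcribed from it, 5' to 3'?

RNA polymerase reads the template 3'→5' and synthesizes mRNA 5'→3' by base-pairing (A→U, T→A, G↔C). The complement of the template is AACGAGAGATTTCTCTATGTTACCGAATCCTGATGGCTAGGGCAATAGGCAATTCACGATATTTTCCCCAACTTACACAGCT; antiparallel, so 5'→3' the coding strand is TCGACACATTCAACCCCTTTTATAGCACTTAACGGATAACGGGATCGGTAGTCCTAAGCCATTGTATCTCTTTAGAGAGCAA. Replace T with U for the mRNA.

5′-UCGACACAUUCAACCCCUUUUAUAGCACUUAACGGAUAACGGGAUCGGUAGUCCUAAGCCAUUGUAUCUCUUUAGAGAGCAA-3′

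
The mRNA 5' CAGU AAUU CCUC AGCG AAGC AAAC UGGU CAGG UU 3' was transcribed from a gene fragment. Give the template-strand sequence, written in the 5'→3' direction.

5'-AACCTGACCAGTTTGCTTCGCTGAGGAATTACTG-3'

Replace U with T to get the coding DNA strand: CAGTAATTCCTCAGCGAAGCAAACTGGTCAGGTT. The template strand is its reverse complement (complement GTCATTAAGGAGTCGCTTCGTTTGACCAGTCCAA, then reverse).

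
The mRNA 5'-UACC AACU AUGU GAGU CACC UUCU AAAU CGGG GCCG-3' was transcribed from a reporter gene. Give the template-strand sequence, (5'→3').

5′-CGGCCCCGATTTAGAAGGTGACTCACATAGTTGGTA-3′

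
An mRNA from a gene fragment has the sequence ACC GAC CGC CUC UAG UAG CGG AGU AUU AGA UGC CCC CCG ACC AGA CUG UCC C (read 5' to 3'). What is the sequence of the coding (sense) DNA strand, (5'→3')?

The coding DNA strand has the same 5'→3' sequence as the mRNA with U replaced by T.

5'-ACCGACCGCCTCTAGTAGCGGAGTATTAGATGCCCCCCGACCAGACTGTCCC-3'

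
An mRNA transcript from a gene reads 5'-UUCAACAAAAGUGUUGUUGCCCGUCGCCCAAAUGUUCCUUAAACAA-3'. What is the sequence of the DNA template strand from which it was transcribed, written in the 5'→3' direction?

5'-TTGTTTAAGGAACATTTGGGCGACGGGCAACAACACTTTTGTTGAA-3'

Replace U with T to get the coding DNA strand: TTCAACAAAAGTGTTGTTGCCCGTCGCCCAAATGTTCCTTAAACAA. The template strand is its reverse complement (complement AAGTTGTTTTCACAACAACGGGCAGCGGGTTTACAAGGAATTTGTT, then reverse).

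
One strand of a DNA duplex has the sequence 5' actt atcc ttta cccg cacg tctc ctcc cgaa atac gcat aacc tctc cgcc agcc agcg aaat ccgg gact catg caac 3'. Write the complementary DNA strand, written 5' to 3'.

The complement of ACTTATCCTTTACCCGCACGTCTCCTCCCGAAATACGCATAACCTCTCCGCCAGCCAGCGAAATCCGGGACTCATGCAAC is TGAATAGGAAATGGGCGTGCAGAGGAGGGCTTTATGCGTATTGGAGAGGCGGTCGGTCGCTTTAGGCCCTGAGTACGTTG (A↔T, G↔C). DNA strands are antiparallel, so the complementary strand runs 3'→5'; reversing gives the 5'→3' form.

5'-GTTGCATGAGTCCCGGATTTCGCTGGCTGGCGGAGAGGTTATGCGTATTTCGGGAGGAGACGTGCGGGTAAAGGATAAGT-3'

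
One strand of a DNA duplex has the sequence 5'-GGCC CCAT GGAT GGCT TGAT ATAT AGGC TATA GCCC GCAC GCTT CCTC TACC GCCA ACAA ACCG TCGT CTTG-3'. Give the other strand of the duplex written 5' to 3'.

5'-CAAGACGACGGTTTGTTGGCGGTAGAGGAAGCGTGCGGGCTATAGCCTATATATCAAGCCATCCATGGGGCC-3'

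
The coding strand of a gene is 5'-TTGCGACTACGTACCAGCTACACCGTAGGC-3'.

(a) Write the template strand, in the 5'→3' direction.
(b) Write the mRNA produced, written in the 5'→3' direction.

(a) The template strand is the reverse complement of the coding strand: complement AACGCTGATGCATGGTCGATGTGGCATCCG, then reverse.
(b) mRNA matches the coding strand with T→U.

(a) 5'-GCCTACGGTGTAGCTGGTACGTAGTCGCAA-3'
(b) 5′-UUGCGACUACGUACCAGCUACACCGUAGGC-3′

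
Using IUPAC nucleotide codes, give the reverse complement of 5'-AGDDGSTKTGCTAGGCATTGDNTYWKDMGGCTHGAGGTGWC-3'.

Standard pairs A↔T, G↔C; ambiguity codes pair Y↔R, M↔K, W↔W, S↔S, D↔H, N↔N. Complement (TCHHCSAMACGATCCGTAACHNARWMHKCCGADCTCCACWG), then reverse for 5'→3'.

5'-GWCACCTCDAGCCKHMWRANHCAATGCCTAGCAMASCHHCT-3'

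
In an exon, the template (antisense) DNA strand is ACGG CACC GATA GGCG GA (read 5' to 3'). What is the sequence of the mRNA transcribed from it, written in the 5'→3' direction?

5'-UCCGCCUAUCGGUGCCGU-3'

RNA polymerase reads the template 3'→5' and synthesizes mRNA 5'→3' by base-pairing (A→U, T→A, G↔C). The complement of the template is TGCCGTGGCTATCCGCCT; antiparallel, so 5'→3' the coding strand is TCCGCCTATCGGTGCCGT. Replace T with U for the mRNA.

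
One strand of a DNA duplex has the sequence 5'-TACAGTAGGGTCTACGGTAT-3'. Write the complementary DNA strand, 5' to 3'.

5′-ATACCGTAGACCCTACTGTA-3′

The complement of TACAGTAGGGTCTACGGTAT is ATGTCATCCCAGATGCCATA (A↔T, G↔C). DNA strands are antiparallel, so the complementary strand runs 3'→5'; reversing gives the 5'→3' form.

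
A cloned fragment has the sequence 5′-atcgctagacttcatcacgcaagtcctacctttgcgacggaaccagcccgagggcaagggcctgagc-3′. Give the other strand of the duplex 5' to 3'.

The complement of ATCGCTAGACTTCATCACGCAAGTCCTACCTTTGCGACGGAACCAGCCCGAGGGCAAGGGCCTGAGC is TAGCGATCTGAAGTAGTGCGTTCAGGATGGAAACGCTGCCTTGGTCGGGCTCCCGTTCCCGGACTCG (A↔T, G↔C). DNA strands are antiparallel, so the complementary strand runs 3'→5'; reversing gives the 5'→3' form.

5'-GCTCAGGCCCTTGCCCTCGGGCTGGTTCCGTCGCAAAGGTAGGACTTGCGTGATGAAGTCTAGCGAT-3'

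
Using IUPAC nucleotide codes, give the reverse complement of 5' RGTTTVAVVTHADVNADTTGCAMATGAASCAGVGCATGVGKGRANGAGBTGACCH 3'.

5'-DGGTCAVCTCNTYCMCBCATGCBCTGSTTCATKTGCAAHTNBHTDABBTBAAACY-3'

Standard pairs A↔T, G↔C; ambiguity codes pair R↔Y, M↔K, S↔S, B↔V, D↔H, N↔N. Complement (YCAAABTBBADTHBNTHAACGTKTACTTSGTCBCGTACBCMCYTNCTCVACTGGD), then reverse for 5'→3'.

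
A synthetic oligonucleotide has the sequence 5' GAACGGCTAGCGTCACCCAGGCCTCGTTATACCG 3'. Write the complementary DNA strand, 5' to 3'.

5'-CGGTATAACGAGGCCTGGGTGACGCTAGCCGTTC-3'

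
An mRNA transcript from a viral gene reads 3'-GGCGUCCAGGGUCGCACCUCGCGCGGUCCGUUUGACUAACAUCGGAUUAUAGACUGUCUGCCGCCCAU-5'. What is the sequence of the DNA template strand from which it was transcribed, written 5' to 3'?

5′-CCGCAGGTCCCAGCGTGGAGCGCGCCAGGCAAACTGATTGTAGCCTAATATCTGACAGACGGCGGGTA-3′

Written 5'→3' the mRNA is UACCCGCCGUCUGUCAGAUAUUAGGCUACAAUCAGUUUGCCUGGCGCGCUCCACGCUGGGACCUGCGG, so the coding DNA strand is TACCCGCCGTCTGTCAGATATTAGGCTACAATCAGTTTGCCTGGCGCGCTCCACGCTGGGACCTGCGG. The template is its reverse complement.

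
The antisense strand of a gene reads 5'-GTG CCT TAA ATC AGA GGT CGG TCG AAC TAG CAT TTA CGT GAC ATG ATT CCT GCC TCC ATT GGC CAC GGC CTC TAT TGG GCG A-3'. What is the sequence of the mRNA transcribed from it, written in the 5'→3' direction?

5'-UCGCCCAAUAGAGGCCGUGGCCAAUGGAGGCAGGAAUCAUGUCACGUAAAUGCUAGUUCGACCGACCUCUGAUUUAAGGCAC-3'

The mRNA has the sequence of the coding strand (reverse complement of the template) with T→U. Reverse complement of GTGCCTTAAATCAGAGGTCGGTCGAACTAGCATTTACGTGACATGATTCCTGCCTCCATTGGCCACGGCCTCTATTGGGCGA is TCGCCCAATAGAGGCCGTGGCCAATGGAGGCAGGAATCATGTCACGTAAATGCTAGTTCGACCGACCTCTGATTTAAGGCAC; then T→U.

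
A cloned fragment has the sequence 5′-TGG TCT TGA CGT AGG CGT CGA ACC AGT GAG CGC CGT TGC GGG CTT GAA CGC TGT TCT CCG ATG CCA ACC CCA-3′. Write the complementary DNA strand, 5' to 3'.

5'-TGGGGTTGGCATCGGAGAACAGCGTTCAAGCCCGCAACGGCGCTCACTGGTTCGACGCCTACGTCAAGACCA-3'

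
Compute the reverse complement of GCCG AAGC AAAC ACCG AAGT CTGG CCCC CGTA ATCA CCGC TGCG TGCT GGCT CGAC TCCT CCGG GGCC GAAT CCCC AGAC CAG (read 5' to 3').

Reading the sequence 3'→5' and pairing each base (A↔T, G↔C) gives the reverse complement directly.

5'-CTGGTCTGGGGATTCGGCCCCGGAGGAGTCGAGCCAGCACGCAGCGGTGATTACGGGGGCCAGACTTCGGTGTTTGCTTCGGC-3'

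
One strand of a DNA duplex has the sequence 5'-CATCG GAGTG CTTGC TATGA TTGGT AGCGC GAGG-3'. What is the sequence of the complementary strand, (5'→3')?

The complement of CATCGGAGTGCTTGCTATGATTGGTAGCGCGAGG is GTAGCCTCACGAACGATACTAACCATCGCGCTCC (A↔T, G↔C). DNA strands are antiparallel, so the complementary strand runs 3'→5'; reversing gives the 5'→3' form.

5'-CCTCGCGCTACCAATCATAGCAAGCACTCCGATG-3'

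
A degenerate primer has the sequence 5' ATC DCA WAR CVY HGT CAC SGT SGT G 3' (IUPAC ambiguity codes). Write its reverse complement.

5'-CACSACSGTGACDRBGYTWTGHGAT-3'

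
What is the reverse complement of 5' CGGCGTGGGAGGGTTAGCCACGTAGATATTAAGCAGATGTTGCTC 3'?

5'-GAGCAACATCTGCTTAATATCTACGTGGCTAACCCTCCCACGCCG-3'

Complement each base (A↔T, G↔C): GCCGCACCCTCCCAATCGGTGCATCTATAATTCGTCTACAACGAG. Then reverse.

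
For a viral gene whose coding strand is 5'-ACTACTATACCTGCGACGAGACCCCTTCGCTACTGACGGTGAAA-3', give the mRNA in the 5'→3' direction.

5′-ACUACUAUACCUGCGACGAGACCCCUUCGCUACUGACGGUGAAA-3′

mRNA has the coding-strand sequence with U in place of T.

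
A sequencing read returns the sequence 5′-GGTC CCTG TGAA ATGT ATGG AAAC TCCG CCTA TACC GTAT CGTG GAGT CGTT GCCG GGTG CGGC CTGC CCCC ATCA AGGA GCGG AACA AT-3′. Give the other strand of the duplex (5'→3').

Pairing A↔T and G↔C gives CCAGGGACACTTTACATACCTTTGAGGCGGATATGGCATAGCACCTCAGCAACGGCCCACGCCGGACGGGGGTAGTTCCTCGCCTTGTTA, running 3'→5'. Reverse for the 5'→3' convention.

5'-ATTGTTCCGCTCCTTGATGGGGGCAGGCCGCACCCGGCAACGACTCCACGATACGGTATAGGCGGAGTTTCCATACATTTCACAGGGACC-3'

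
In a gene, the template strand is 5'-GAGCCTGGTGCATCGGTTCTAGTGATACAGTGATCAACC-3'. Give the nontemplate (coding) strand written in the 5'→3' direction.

The coding strand is complementary and antiparallel to the template: take the complement (A↔T, G↔C) and reverse.

5'-GGTTGATCACTGTATCACTAGAACCGATGCACCAGGCTC-3'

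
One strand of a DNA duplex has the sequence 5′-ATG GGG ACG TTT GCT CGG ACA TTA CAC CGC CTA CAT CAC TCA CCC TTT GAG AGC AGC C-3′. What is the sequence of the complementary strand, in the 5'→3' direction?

5'-GGCTGCTCTCAAAGGGTGAGTGATGTAGGCGGTGTAATGTCCGAGCAAACGTCCCCAT-3'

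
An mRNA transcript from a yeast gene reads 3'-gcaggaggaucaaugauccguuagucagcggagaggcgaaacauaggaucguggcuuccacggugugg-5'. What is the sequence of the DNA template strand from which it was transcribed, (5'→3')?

Written 5'→3' the mRNA is GGUGUGGCACCUUCGGUGCUAGGAUACAAAGCGGAGAGGCGACUGAUUGCCUAGUAACUAGGAGGACG, so the coding DNA strand is GGTGTGGCACCTTCGGTGCTAGGATACAAAGCGGAGAGGCGACTGATTGCCTAGTAACTAGGAGGACG. The template is its reverse complement.

5'-CGTCCTCCTAGTTACTAGGCAATCAGTCGCCTCTCCGCTTTGTATCCTAGCACCGAAGGTGCCACACC-3'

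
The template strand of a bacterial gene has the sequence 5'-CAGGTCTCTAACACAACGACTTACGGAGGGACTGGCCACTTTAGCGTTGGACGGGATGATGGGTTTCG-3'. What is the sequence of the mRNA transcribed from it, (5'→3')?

5′-CGAAACCCAUCAUCCCGUCCAACGCUAAAGUGGCCAGUCCCUCCGUAAGUCGUUGUGUUAGAGACCUG-3′

The mRNA has the sequence of the coding strand (reverse complement of the template) with T→U. Reverse complement of CAGGTCTCTAACACAACGACTTACGGAGGGACTGGCCACTTTAGCGTTGGACGGGATGATGGGTTTCG is CGAAACCCATCATCCCGTCCAACGCTAAAGTGGCCAGTCCCTCCGTAAGTCGTTGTGTTAGAGACCTG; then T→U.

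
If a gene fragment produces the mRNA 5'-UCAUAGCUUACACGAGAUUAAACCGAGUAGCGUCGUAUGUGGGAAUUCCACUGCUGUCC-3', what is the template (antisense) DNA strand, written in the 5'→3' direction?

5'-GGACAGCAGTGGAATTCCCACATACGACGCTACTCGGTTTAATCTCGTGTAAGCTATGA-3'

Replace U with T to get the coding DNA strand: TCATAGCTTACACGAGATTAAACCGAGTAGCGTCGTATGTGGGAATTCCACTGCTGTCC. The template strand is its reverse complement (complement AGTATCGAATGTGCTCTAATTTGGCTCATCGCAGCATACACCCTTAAGGTGACGACAGG, then reverse).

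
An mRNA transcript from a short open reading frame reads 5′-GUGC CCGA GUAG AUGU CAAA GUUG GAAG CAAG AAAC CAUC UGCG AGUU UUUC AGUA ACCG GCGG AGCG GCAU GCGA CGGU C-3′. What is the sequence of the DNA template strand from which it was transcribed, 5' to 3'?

Replace U with T to get the coding DNA strand: GTGCCCGAGTAGATGTCAAAGTTGGAAGCAAGAAACCATCTGCGAGTTTTTCAGTAACCGGCGGAGCGGCATGCGACGGTC. The template strand is its reverse complement (complement CACGGGCTCATCTACAGTTTCAACCTTCGTTCTTTGGTAGACGCTCAAAAAGTCATTGGCCGCCTCGCCGTACGCTGCCAG, then reverse).

5'-GACCGTCGCATGCCGCTCCGCCGGTTACTGAAAAACTCGCAGATGGTTTCTTGCTTCCAACTTTGACATCTACTCGGGCAC-3'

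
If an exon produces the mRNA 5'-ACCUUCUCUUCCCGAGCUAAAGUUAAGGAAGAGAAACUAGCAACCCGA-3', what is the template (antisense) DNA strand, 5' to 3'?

Replace U with T to get the coding DNA strand: ACCTTCTCTTCCCGAGCTAAAGTTAAGGAAGAGAAACTAGCAACCCGA. The template strand is its reverse complement (complement TGGAAGAGAAGGGCTCGATTTCAATTCCTTCTCTTTGATCGTTGGGCT, then reverse).

5'-TCGGGTTGCTAGTTTCTCTTCCTTAACTTTAGCTCGGGAAGAGAAGGT-3'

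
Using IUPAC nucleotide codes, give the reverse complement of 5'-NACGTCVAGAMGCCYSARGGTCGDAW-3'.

Standard pairs A↔T, G↔C; ambiguity codes pair R↔Y, M↔K, W↔W, S↔S, D↔H, V↔B, N↔N. Complement (NTGCAGBTCTKCGGRSTYCCAGCHTW), then reverse for 5'→3'.

5'-WTHCGACCYTSRGGCKTCTBGACGTN-3'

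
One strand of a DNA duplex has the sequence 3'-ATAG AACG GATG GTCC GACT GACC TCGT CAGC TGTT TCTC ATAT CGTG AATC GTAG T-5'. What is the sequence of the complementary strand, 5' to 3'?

5'-TATCTTGCCTACCAGGCTGACTGGAGCAGTCGACAAAGAGTATAGCACTTAGCATCA-3'

The strand is given 3'→5', so its complement runs 5'→3' in the same left-to-right order: pair each base A↔T, G↔C.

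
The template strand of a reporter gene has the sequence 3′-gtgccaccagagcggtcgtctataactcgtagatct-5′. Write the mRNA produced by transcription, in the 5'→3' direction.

5'-CACGGUGGUCUCGCCAGCAGAUAUUGAGCAUCUAGA-3'

Reading the template 3'→5' as shown, RNA polymerase pairs each base (A→U, T→A, G↔C) to build mRNA 5'→3' directly.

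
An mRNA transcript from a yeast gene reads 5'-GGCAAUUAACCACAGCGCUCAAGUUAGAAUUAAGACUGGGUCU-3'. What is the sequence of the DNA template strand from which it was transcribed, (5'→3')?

5'-AGACCCAGTCTTAATTCTAACTTGAGCGCTGTGGTTAATTGCC-3'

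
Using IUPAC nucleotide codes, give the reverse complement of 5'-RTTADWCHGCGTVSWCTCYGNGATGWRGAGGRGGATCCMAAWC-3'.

5'-GWTTKGGATCCYCCTCYWCATCNCRGAGWSBACGCDGWHTAAY-3'

Standard pairs A↔T, G↔C; ambiguity codes pair R↔Y, M↔K, W↔W, S↔S, D↔H, V↔B, N↔N. Complement (YAATHWGDCGCABSWGAGRCNCTACWYCTCCYCCTAGGKTTWG), then reverse for 5'→3'.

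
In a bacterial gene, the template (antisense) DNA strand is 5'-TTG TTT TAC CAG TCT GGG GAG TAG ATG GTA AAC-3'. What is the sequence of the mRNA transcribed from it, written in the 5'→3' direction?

RNA polymerase reads the template 3'→5' and synthesizes mRNA 5'→3' by base-pairing (A→U, T→A, G↔C). The complement of the template is AACAAAATGGTCAGACCCCTCATCTACCATTTG; antiparallel, so 5'→3' the coding strand is GTTTACCATCTACTCCCCAGACTGGTAAAACAA. Replace T with U for the mRNA.

5′-GUUUACCAUCUACUCCCCAGACUGGUAAAACAA-3′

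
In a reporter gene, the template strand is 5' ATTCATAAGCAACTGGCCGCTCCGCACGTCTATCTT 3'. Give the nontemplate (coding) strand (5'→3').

5'-AAGATAGACGTGCGGAGCGGCCAGTTGCTTATGAAT-3'

The coding strand is complementary and antiparallel to the template: take the complement (A↔T, G↔C) and reverse.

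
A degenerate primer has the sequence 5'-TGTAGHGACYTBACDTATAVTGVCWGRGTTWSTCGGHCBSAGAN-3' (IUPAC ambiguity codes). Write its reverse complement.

5'-NTCTSVGDCCGASWAACYCWGBCABTATAHGTVARGTCDCTACA-3'

Standard pairs A↔T, G↔C; ambiguity codes pair R↔Y, W↔W, S↔S, B↔V, D↔H, N↔N. Complement (ACATCDCTGRAVTGHATATBACBGWCYCAAWSAGCCDGVSTCTN), then reverse for 5'→3'.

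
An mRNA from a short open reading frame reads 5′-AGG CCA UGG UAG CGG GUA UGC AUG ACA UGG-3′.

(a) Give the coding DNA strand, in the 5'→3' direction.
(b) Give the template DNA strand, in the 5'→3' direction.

(a) 5'-AGGCCATGGTAGCGGGTATGCATGACATGG-3'
(b) 5'-CCATGTCATGCATACCCGCTACCATGGCCT-3'

(a) The coding strand matches the mRNA with U→T.
(b) The template strand is the reverse complement of the coding strand.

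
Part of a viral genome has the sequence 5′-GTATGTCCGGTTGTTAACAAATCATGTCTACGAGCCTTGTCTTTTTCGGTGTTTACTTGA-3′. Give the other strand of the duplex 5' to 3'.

5'-TCAAGTAAACACCGAAAAAGACAAGGCTCGTAGACATGATTTGTTAACAACCGGACATAC-3'

Pairing A↔T and G↔C gives CATACAGGCCAACAATTGTTTAGTACAGATGCTCGGAACAGAAAAAGCCACAAATGAACT, running 3'→5'. Reverse for the 5'→3' convention.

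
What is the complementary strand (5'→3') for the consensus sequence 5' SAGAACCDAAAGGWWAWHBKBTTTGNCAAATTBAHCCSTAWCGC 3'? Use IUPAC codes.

5'-GCGWTASGGDTVAATTTGNCAAAVMVDWTWWCCTTTHGGTTCTS-3'

Standard pairs A↔T, G↔C; ambiguity codes pair K↔M, W↔W, S↔S, B↔V, D↔H, N↔N. Complement (STCTTGGHTTTCCWWTWDVMVAAACNGTTTAAVTDGGSATWGCG), then reverse for 5'→3'.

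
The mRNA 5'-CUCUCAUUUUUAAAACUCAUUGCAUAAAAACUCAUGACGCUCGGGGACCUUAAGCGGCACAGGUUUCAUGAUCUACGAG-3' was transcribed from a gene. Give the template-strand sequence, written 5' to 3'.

Replace U with T to get the coding DNA strand: CTCTCATTTTTAAAACTCATTGCATAAAAACTCATGACGCTCGGGGACCTTAAGCGGCACAGGTTTCATGATCTACGAG. The template strand is its reverse complement (complement GAGAGTAAAAATTTTGAGTAACGTATTTTTGAGTACTGCGAGCCCCTGGAATTCGCCGTGTCCAAAGTACTAGATGCTC, then reverse).

5′-CTCGTAGATCATGAAACCTGTGCCGCTTAAGGTCCCCGAGCGTCATGAGTTTTTATGCAATGAGTTTTAAAAATGAGAG-3′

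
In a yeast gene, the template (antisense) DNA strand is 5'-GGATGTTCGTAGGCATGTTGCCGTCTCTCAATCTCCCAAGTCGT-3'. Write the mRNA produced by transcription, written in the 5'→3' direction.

5′-ACGACUUGGGAGAUUGAGAGACGGCAACAUGCCUACGAACAUCC-3′

RNA polymerase reads the template 3'→5' and synthesizes mRNA 5'→3' by base-pairing (A→U, T→A, G↔C). The complement of the template is CCTACAAGCATCCGTACAACGGCAGAGAGTTAGAGGGTTCAGCA; antiparallel, so 5'→3' the coding strand is ACGACTTGGGAGATTGAGAGACGGCAACATGCCTACGAACATCC. Replace T with U for the mRNA.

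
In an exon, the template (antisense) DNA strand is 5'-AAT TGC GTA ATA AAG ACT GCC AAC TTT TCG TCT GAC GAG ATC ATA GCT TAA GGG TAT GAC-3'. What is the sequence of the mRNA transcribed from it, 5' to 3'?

The mRNA has the sequence of the coding strand (reverse complement of the template) with T→U. Reverse complement of AATTGCGTAATAAAGACTGCCAACTTTTCGTCTGACGAGATCATAGCTTAAGGGTATGAC is GTCATACCCTTAAGCTATGATCTCGTCAGACGAAAAGTTGGCAGTCTTTATTACGCAATT; then T→U.

5'-GUCAUACCCUUAAGCUAUGAUCUCGUCAGACGAAAAGUUGGCAGUCUUUAUUACGCAAUU-3'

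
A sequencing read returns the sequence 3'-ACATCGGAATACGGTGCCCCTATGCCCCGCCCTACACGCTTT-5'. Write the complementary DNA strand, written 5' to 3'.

5'-TGTAGCCTTATGCCACGGGGATACGGGGCGGGATGTGCGAAA-3'

The strand is given 3'→5', so its complement runs 5'→3' in the same left-to-right order: pair each base A↔T, G↔C.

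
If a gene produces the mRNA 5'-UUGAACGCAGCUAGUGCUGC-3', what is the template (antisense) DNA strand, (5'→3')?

5'-GCAGCACTAGCTGCGTTCAA-3'

Replace U with T to get the coding DNA strand: TTGAACGCAGCTAGTGCTGC. The template strand is its reverse complement (complement AACTTGCGTCGATCACGACG, then reverse).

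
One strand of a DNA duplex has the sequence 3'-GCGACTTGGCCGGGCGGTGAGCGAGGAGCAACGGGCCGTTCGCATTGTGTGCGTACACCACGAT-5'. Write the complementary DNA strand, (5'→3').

5'-CGCTGAACCGGCCCGCCACTCGCTCCTCGTTGCCCGGCAAGCGTAACACACGCATGTGGTGCTA-3'

The strand is given 3'→5', so its complement runs 5'→3' in the same left-to-right order: pair each base A↔T, G↔C.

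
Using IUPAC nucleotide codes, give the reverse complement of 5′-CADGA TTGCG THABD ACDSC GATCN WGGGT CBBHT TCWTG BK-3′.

Standard pairs A↔T, G↔C; ambiguity codes pair K↔M, W↔W, S↔S, B↔V, D↔H, N↔N. Complement (GTHCTAACGCADTVHTGHSGCTAGNWCCCAGVVDAAGWACVM), then reverse for 5'→3'.

5'-MVCAWGAADVVGACCCWNGATCGSHGTHVTDACGCAATCHTG-3'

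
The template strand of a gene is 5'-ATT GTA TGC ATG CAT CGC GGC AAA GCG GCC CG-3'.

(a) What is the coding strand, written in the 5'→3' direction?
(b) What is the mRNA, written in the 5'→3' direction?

(a) 5'-CGGGCCGCTTTGCCGCGATGCATGCATACAAT-3'
(b) 5'-CGGGCCGCUUUGCCGCGAUGCAUGCAUACAAU-3'

(a) The coding strand is the reverse complement of the template: complement TAACATACGTACGTAGCGCCGTTTCGCCGGGC, then reverse.
(b) mRNA has the coding-strand sequence with T→U.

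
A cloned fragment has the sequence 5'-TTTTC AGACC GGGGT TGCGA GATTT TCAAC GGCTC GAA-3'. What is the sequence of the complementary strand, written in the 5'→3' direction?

Pairing A↔T and G↔C gives AAAAGTCTGGCCCCAACGCTCTAAAAGTTGCCGAGCTT, running 3'→5'. Reverse for the 5'→3' convention.

5′-TTCGAGCCGTTGAAAATCTCGCAACCCCGGTCTGAAAA-3′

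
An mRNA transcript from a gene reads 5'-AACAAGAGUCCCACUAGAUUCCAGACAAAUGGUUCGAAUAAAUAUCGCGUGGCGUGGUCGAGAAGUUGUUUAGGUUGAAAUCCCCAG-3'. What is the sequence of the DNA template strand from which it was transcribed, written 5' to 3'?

5′-CTGGGGATTTCAACCTAAACAACTTCTCGACCACGCCACGCGATATTTATTCGAACCATTTGTCTGGAATCTAGTGGGACTCTTGTT-3′

Replace U with T to get the coding DNA strand: AACAAGAGTCCCACTAGATTCCAGACAAATGGTTCGAATAAATATCGCGTGGCGTGGTCGAGAAGTTGTTTAGGTTGAAATCCCCAG. The template strand is its reverse complement (complement TTGTTCTCAGGGTGATCTAAGGTCTGTTTACCAAGCTTATTTATAGCGCACCGCACCAGCTCTTCAACAAATCCAACTTTAGGGGTC, then reverse).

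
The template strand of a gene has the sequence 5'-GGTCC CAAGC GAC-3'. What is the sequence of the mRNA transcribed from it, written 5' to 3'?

5'-GUCGCUUGGGACC-3'

The mRNA has the sequence of the coding strand (reverse complement of the template) with T→U. Reverse complement of GGTCCCAAGCGAC is GTCGCTTGGGACC; then T→U.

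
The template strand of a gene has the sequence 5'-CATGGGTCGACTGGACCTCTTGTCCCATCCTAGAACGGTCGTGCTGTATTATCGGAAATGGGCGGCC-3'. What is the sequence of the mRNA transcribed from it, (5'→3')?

The mRNA has the sequence of the coding strand (reverse complement of the template) with T→U. Reverse complement of CATGGGTCGACTGGACCTCTTGTCCCATCCTAGAACGGTCGTGCTGTATTATCGGAAATGGGCGGCC is GGCCGCCCATTTCCGATAATACAGCACGACCGTTCTAGGATGGGACAAGAGGTCCAGTCGACCCATG; then T→U.

5'-GGCCGCCCAUUUCCGAUAAUACAGCACGACCGUUCUAGGAUGGGACAAGAGGUCCAGUCGACCCAUG-3'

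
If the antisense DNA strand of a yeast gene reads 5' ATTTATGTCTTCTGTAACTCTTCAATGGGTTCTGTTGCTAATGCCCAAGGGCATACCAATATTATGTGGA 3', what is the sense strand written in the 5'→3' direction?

The coding strand is complementary and antiparallel to the template: take the complement (A↔T, G↔C) and reverse.

5′-TCCACATAATATTGGTATGCCCTTGGGCATTAGCAACAGAACCCATTGAAGAGTTACAGAAGACATAAAT-3′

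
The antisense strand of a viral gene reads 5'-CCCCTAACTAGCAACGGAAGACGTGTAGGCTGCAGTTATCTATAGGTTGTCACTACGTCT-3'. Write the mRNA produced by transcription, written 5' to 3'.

The mRNA has the sequence of the coding strand (reverse complement of the template) with T→U. Reverse complement of CCCCTAACTAGCAACGGAAGACGTGTAGGCTGCAGTTATCTATAGGTTGTCACTACGTCT is AGACGTAGTGACAACCTATAGATAACTGCAGCCTACACGTCTTCCGTTGCTAGTTAGGGG; then T→U.

5'-AGACGUAGUGACAACCUAUAGAUAACUGCAGCCUACACGUCUUCCGUUGCUAGUUAGGGG-3'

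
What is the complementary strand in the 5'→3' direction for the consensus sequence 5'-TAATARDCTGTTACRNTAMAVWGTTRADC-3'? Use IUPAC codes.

Standard pairs A↔T, G↔C; ambiguity codes pair R↔Y, M↔K, W↔W, D↔H, V↔B, N↔N. Complement (ATTATYHGACAATGYNATKTBWCAAYTHG), then reverse for 5'→3'.

5'-GHTYAACWBTKTANYGTAACAGHYTATTA-3'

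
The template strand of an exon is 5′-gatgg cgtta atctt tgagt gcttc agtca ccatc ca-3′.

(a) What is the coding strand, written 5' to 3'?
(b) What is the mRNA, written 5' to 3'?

(a) 5'-TGGATGGTGACTGAAGCACTCAAAGATTAACGCCATC-3'
(b) 5'-UGGAUGGUGACUGAAGCACUCAAAGAUUAACGCCAUC-3'

(a) The coding strand is the reverse complement of the template: complement CTACCGCAATTAGAAACTCACGAAGTCAGTGGTAGGT, then reverse.
(b) mRNA has the coding-strand sequence with T→U.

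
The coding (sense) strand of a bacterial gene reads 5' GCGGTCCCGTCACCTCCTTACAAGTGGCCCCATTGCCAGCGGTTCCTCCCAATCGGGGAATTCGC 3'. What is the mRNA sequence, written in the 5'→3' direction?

5'-GCGGUCCCGUCACCUCCUUACAAGUGGCCCCAUUGCCAGCGGUUCCUCCCAAUCGGGGAAUUCGC-3'

The mRNA is synthesized from the template strand, so it matches the coding strand with T replaced by U.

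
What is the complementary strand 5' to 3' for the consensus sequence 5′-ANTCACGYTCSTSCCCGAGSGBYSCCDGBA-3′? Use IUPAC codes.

5′-TVCHGGSRVCSCTCGGGSASGARCGTGANT-3′

Standard pairs A↔T, G↔C; ambiguity codes pair Y↔R, S↔S, B↔V, D↔H, N↔N. Complement (TNAGTGCRAGSASGGGCTCSCVRSGGHCVT), then reverse for 5'→3'.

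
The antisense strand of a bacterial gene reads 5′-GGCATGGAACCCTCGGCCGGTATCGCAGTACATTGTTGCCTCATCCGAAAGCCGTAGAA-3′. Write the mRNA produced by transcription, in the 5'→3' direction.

The mRNA has the sequence of the coding strand (reverse complement of the template) with T→U. Reverse complement of GGCATGGAACCCTCGGCCGGTATCGCAGTACATTGTTGCCTCATCCGAAAGCCGTAGAA is TTCTACGGCTTTCGGATGAGGCAACAATGTACTGCGATACCGGCCGAGGGTTCCATGCC; then T→U.

5'-UUCUACGGCUUUCGGAUGAGGCAACAAUGUACUGCGAUACCGGCCGAGGGUUCCAUGCC-3'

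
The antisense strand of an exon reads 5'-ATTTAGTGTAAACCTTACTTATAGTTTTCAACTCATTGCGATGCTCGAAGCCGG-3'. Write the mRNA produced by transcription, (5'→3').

5'-CCGGCUUCGAGCAUCGCAAUGAGUUGAAAACUAUAAGUAAGGUUUACACUAAAU-3'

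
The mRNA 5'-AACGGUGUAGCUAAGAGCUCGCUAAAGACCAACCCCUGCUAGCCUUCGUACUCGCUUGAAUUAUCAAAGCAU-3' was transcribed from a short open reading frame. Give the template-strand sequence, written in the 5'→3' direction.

Replace U with T to get the coding DNA strand: AACGGTGTAGCTAAGAGCTCGCTAAAGACCAACCCCTGCTAGCCTTCGTACTCGCTTGAATTATCAAAGCAT. The template strand is its reverse complement (complement TTGCCACATCGATTCTCGAGCGATTTCTGGTTGGGGACGATCGGAAGCATGAGCGAACTTAATAGTTTCGTA, then reverse).

5'-ATGCTTTGATAATTCAAGCGAGTACGAAGGCTAGCAGGGGTTGGTCTTTAGCGAGCTCTTAGCTACACCGTT-3'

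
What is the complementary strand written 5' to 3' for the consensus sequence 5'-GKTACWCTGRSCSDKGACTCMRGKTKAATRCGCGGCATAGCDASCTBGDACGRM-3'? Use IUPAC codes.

5'-KYCGTHCVAGSTHGCTATGCCGCGYATTMAMCYKGAGTCMHSGSYCAGWGTAMC-3'

Standard pairs A↔T, G↔C; ambiguity codes pair R↔Y, M↔K, W↔W, S↔S, B↔V, D↔H. Complement (CMATGWGACYSGSHMCTGAGKYCMAMTTAYGCGCCGTATCGHTSGAVCHTGCYK), then reverse for 5'→3'.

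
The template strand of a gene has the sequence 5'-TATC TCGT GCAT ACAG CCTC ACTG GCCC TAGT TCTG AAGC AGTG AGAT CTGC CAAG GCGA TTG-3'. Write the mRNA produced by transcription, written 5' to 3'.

5'-CAAUCGCCUUGGCAGAUCUCACUGCUUCAGAACUAGGGCCAGUGAGGCUGUAUGCACGAGAUA-3'

The mRNA has the sequence of the coding strand (reverse complement of the template) with T→U. Reverse complement of TATCTCGTGCATACAGCCTCACTGGCCCTAGTTCTGAAGCAGTGAGATCTGCCAAGGCGATTG is CAATCGCCTTGGCAGATCTCACTGCTTCAGAACTAGGGCCAGTGAGGCTGTATGCACGAGATA; then T→U.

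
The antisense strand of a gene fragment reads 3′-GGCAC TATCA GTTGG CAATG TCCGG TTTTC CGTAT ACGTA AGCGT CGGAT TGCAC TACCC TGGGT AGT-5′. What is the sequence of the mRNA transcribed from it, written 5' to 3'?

Reading the template 3'→5' as shown, RNA polymerase pairs each base (A→U, T→A, G↔C) to build mRNA 5'→3' directly.

5'-CCGUGAUAGUCAACCGUUACAGGCCAAAAGGCAUAUGCAUUCGCAGCCUAACGUGAUGGGACCCAUCA-3'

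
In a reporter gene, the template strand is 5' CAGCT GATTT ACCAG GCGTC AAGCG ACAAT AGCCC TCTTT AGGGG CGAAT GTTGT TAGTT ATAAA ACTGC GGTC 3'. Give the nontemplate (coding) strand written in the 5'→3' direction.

The coding strand is complementary and antiparallel to the template: take the complement (A↔T, G↔C) and reverse.

5'-GACCGCAGTTTTATAACTAACAACATTCGCCCCTAAAGAGGGCTATTGTCGCTTGACGCCTGGTAAATCAGCTG-3'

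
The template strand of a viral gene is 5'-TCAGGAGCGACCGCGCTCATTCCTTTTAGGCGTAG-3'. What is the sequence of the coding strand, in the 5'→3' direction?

5′-CTACGCCTAAAAGGAATGAGCGCGGTCGCTCCTGA-3′

The coding strand is complementary and antiparallel to the template: take the complement (A↔T, G↔C) and reverse.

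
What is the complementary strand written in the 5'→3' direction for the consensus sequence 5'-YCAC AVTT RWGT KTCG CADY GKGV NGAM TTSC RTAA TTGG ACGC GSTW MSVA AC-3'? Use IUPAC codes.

Standard pairs A↔T, G↔C; ambiguity codes pair R↔Y, M↔K, W↔W, S↔S, D↔H, V↔B, N↔N. Complement (RGTGTBAAYWCAMAGCGTHRCMCBNCTKAASGYATTAACCTGCGCSAWKSBTTG), then reverse for 5'→3'.

5'-GTTBSKWASCGCGTCCAATTAYGSAAKTCNBCMCRHTGCGAMACWYAABTGTGR-3'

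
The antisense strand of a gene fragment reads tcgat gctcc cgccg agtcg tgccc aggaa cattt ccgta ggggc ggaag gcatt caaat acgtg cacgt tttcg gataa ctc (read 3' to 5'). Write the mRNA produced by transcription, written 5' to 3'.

Reading the template 3'→5' as shown, RNA polymerase pairs each base (A→U, T→A, G↔C) to build mRNA 5'→3' directly.

5'-AGCUACGAGGGCGGCUCAGCACGGGUCCUUGUAAAGGCAUCCCCGCCUUCCGUAAGUUUAUGCACGUGCAAAAGCCUAUUGAG-3'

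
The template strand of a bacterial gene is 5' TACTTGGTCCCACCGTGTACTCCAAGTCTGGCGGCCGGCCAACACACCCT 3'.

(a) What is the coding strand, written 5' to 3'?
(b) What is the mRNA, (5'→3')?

(a) The coding strand is the reverse complement of the template: complement ATGAACCAGGGTGGCACATGAGGTTCAGACCGCCGGCCGGTTGTGTGGGA, then reverse.
(b) mRNA has the coding-strand sequence with T→U.

(a) 5'-AGGGTGTGTTGGCCGGCCGCCAGACTTGGAGTACACGGTGGGACCAAGTA-3'
(b) 5'-AGGGUGUGUUGGCCGGCCGCCAGACUUGGAGUACACGGUGGGACCAAGUA-3'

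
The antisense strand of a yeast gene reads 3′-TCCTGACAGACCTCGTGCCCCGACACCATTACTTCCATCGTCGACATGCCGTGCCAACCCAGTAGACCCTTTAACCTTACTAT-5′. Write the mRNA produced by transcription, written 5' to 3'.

Reading the template 3'→5' as shown, RNA polymerase pairs each base (A→U, T→A, G↔C) to build mRNA 5'→3' directly.

5′-AGGACUGUCUGGAGCACGGGGCUGUGGUAAUGAAGGUAGCAGCUGUACGGCACGGUUGGGUCAUCUGGGAAAUUGGAAUGAUA-3′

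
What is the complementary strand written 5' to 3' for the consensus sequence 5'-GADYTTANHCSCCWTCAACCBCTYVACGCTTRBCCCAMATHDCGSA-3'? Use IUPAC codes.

5'-TSCGHDATKTGGGVYAAGCGTBRAGVGGTTGAWGGSGDNTAARHTC-3'

Standard pairs A↔T, G↔C; ambiguity codes pair R↔Y, M↔K, W↔W, S↔S, B↔V, D↔H, N↔N. Complement (CTHRAATNDGSGGWAGTTGGVGARBTGCGAAYVGGGTKTADHGCST), then reverse for 5'→3'.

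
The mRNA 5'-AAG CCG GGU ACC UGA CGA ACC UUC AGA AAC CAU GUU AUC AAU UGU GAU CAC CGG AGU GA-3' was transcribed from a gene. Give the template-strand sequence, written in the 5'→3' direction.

5'-TCACTCCGGTGATCACAATTGATAACATGGTTTCTGAAGGTTCGTCAGGTACCCGGCTT-3'

Replace U with T to get the coding DNA strand: AAGCCGGGTACCTGACGAACCTTCAGAAACCATGTTATCAATTGTGATCACCGGAGTGA. The template strand is its reverse complement (complement TTCGGCCCATGGACTGCTTGGAAGTCTTTGGTACAATAGTTAACACTAGTGGCCTCACT, then reverse).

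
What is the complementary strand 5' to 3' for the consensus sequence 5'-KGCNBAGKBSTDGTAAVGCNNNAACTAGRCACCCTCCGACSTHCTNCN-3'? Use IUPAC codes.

Standard pairs A↔T, G↔C; ambiguity codes pair R↔Y, K↔M, S↔S, B↔V, D↔H, N↔N. Complement (MCGNVTCMVSAHCATTBCGNNNTTGATCYGTGGGAGGCTGSADGANGN), then reverse for 5'→3'.

5′-NGNAGDASGTCGGAGGGTGYCTAGTTNNNGCBTTACHASVMCTVNGCM-3′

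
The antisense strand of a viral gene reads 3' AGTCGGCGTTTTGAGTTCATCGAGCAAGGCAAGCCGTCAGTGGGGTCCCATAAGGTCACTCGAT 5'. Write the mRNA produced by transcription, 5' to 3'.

Reading the template 3'→5' as shown, RNA polymerase pairs each base (A→U, T→A, G↔C) to build mRNA 5'→3' directly.

5'-UCAGCCGCAAAACUCAAGUAGCUCGUUCCGUUCGGCAGUCACCCCAGGGUAUUCCAGUGAGCUA-3'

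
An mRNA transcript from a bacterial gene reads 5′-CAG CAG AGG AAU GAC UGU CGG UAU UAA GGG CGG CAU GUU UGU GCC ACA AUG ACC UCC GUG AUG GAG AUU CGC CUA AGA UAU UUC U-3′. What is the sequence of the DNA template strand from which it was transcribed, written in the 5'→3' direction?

5'-AGAAATATCTTAGGCGAATCTCCATCACGGAGGTCATTGTGGCACAAACATGCCGCCCTTAATACCGACAGTCATTCCTCTGCTG-3'

Replace U with T to get the coding DNA strand: CAGCAGAGGAATGACTGTCGGTATTAAGGGCGGCATGTTTGTGCCACAATGACCTCCGTGATGGAGATTCGCCTAAGATATTTCT. The template strand is its reverse complement (complement GTCGTCTCCTTACTGACAGCCATAATTCCCGCCGTACAAACACGGTGTTACTGGAGGCACTACCTCTAAGCGGATTCTATAAAGA, then reverse).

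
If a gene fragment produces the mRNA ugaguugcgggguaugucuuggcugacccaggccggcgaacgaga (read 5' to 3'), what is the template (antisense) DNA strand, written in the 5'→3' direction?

5'-TCTCGTTCGCCGGCCTGGGTCAGCCAAGACATACCCCGCAACTCA-3'

Replace U with T to get the coding DNA strand: TGAGTTGCGGGGTATGTCTTGGCTGACCCAGGCCGGCGAACGAGA. The template strand is its reverse complement (complement ACTCAACGCCCCATACAGAACCGACTGGGTCCGGCCGCTTGCTCT, then reverse).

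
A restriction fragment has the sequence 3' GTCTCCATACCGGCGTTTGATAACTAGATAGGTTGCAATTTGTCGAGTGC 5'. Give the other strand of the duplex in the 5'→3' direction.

5'-CAGAGGTATGGCCGCAAACTATTGATCTATCCAACGTTAAACAGCTCACG-3'

The strand is given 3'→5', so its complement runs 5'→3' in the same left-to-right order: pair each base A↔T, G↔C.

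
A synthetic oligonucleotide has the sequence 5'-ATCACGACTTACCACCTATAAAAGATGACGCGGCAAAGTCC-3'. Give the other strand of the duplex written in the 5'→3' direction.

5'-GGACTTTGCCGCGTCATCTTTTATAGGTGGTAAGTCGTGAT-3'

The complement of ATCACGACTTACCACCTATAAAAGATGACGCGGCAAAGTCC is TAGTGCTGAATGGTGGATATTTTCTACTGCGCCGTTTCAGG (A↔T, G↔C). DNA strands are antiparallel, so the complementary strand runs 3'→5'; reversing gives the 5'→3' form.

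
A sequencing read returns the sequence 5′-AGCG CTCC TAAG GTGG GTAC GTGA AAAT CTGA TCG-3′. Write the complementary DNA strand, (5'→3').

5'-CGATCAGATTTTCACGTACCCACCTTAGGAGCGCT-3'

Pairing A↔T and G↔C gives TCGCGAGGATTCCACCCATGCACTTTTAGACTAGC, running 3'→5'. Reverse for the 5'→3' convention.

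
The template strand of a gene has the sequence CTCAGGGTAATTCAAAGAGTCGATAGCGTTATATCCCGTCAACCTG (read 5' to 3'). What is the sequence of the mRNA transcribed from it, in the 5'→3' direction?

5′-CAGGUUGACGGGAUAUAACGCUAUCGACUCUUUGAAUUACCCUGAG-3′

RNA polymerase reads the template 3'→5' and synthesizes mRNA 5'→3' by base-pairing (A→U, T→A, G↔C). The complement of the template is GAGTCCCATTAAGTTTCTCAGCTATCGCAATATAGGGCAGTTGGAC; antiparallel, so 5'→3' the coding strand is CAGGTTGACGGGATATAACGCTATCGACTCTTTGAATTACCCTGAG. Replace T with U for the mRNA.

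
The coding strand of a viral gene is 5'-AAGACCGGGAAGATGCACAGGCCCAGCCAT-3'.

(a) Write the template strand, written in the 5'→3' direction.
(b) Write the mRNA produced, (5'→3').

(a) The template strand is the reverse complement of the coding strand: complement TTCTGGCCCTTCTACGTGTCCGGGTCGGTA, then reverse.
(b) mRNA matches the coding strand with T→U.

(a) 5'-ATGGCTGGGCCTGTGCATCTTCCCGGTCTT-3'
(b) 5'-AAGACCGGGAAGAUGCACAGGCCCAGCCAU-3'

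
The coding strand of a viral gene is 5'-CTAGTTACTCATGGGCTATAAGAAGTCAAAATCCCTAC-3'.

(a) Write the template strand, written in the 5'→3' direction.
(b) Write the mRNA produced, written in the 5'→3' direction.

(a) 5′-GTAGGGATTTTGACTTCTTATAGCCCATGAGTAACTAG-3′
(b) 5'-CUAGUUACUCAUGGGCUAUAAGAAGUCAAAAUCCCUAC-3'

(a) The template strand is the reverse complement of the coding strand: complement GATCAATGAGTACCCGATATTCTTCAGTTTTAGGGATG, then reverse.
(b) mRNA matches the coding strand with T→U.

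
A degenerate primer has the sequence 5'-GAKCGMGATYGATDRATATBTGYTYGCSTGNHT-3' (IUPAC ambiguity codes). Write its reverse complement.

Standard pairs A↔T, G↔C; ambiguity codes pair R↔Y, M↔K, S↔S, B↔V, D↔H, N↔N. Complement (CTMGCKCTARCTAHYTATAVACRARCGSACNDA), then reverse for 5'→3'.

5'-ADNCASGCRARCAVATATYHATCRATCKCGMTC-3'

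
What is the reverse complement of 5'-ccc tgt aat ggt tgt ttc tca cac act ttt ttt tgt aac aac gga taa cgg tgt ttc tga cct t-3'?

Complement each base (A↔T, G↔C): GGGACATTACCAACAAAGAGTGTGTGAAAAAAAACATTGTTGCCTATTGCCACAAAGACTGGAA. Then reverse.

5′-AAGGTCAGAAACACCGTTATCCGTTGTTACAAAAAAAAGTGTGTGAGAAACAACCATTACAGGG-3′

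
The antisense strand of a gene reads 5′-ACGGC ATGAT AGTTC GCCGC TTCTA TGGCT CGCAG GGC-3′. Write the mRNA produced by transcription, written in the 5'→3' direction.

RNA polymerase reads the template 3'→5' and synthesizes mRNA 5'→3' by base-pairing (A→U, T→A, G↔C). The complement of the template is TGCCGTACTATCAAGCGGCGAAGATACCGAGCGTCCCG; antiparallel, so 5'→3' the coding strand is GCCCTGCGAGCCATAGAAGCGGCGAACTATCATGCCGT. Replace T with U for the mRNA.

5'-GCCCUGCGAGCCAUAGAAGCGGCGAACUAUCAUGCCGU-3'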